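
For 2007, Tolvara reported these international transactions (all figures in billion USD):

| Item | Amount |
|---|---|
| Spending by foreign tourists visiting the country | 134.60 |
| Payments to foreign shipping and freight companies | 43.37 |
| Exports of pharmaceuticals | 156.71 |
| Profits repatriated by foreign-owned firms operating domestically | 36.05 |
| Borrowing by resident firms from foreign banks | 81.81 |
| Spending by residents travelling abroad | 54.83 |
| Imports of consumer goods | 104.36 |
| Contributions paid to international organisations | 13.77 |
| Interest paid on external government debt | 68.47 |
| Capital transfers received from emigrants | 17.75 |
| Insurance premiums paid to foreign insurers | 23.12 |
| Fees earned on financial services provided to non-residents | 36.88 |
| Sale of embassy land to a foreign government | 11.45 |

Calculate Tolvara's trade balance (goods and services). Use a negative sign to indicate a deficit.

Goods: 156.71 - 104.36 = 52.35
Services: -23.12 - 54.83 + 36.88 + 134.60 - 43.37 = 50.16
Trade balance = 52.35 + 50.16 = 102.51
(Excluded from the trade balance — primary income: profits repatriated by foreign-owned firms operating domestically 36.05, interest paid on external government debt 68.47; financial account: borrowing by resident firms from foreign banks 81.81; secondary income: contributions paid to international organisations 13.77; capital account: capital transfers received from emigrants 17.75, sale of embassy land to a foreign government 11.45.)

102.51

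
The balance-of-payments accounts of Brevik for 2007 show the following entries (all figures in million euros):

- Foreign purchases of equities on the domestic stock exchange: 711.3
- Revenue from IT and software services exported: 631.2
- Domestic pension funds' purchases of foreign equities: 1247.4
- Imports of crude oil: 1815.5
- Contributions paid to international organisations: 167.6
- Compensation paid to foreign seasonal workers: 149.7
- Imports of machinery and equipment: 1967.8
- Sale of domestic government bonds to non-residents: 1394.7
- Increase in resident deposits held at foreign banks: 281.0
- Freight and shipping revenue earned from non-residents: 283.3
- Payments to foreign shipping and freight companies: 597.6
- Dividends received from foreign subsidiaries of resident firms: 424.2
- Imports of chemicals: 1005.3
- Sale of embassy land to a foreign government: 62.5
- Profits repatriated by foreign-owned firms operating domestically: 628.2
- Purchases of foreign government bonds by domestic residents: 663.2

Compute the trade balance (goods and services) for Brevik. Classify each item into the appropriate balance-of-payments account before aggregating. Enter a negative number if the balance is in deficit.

Goods: -1967.8 - 1005.3 - 1815.5 = -4788.6
Services: 283.3 - 597.6 + 631.2 = 316.9
Trade balance = -4788.6 + 316.9 = -4471.7
(Excluded from the trade balance — financial account: foreign purchases of equities on the domestic stock exchange 711.3, domestic pension funds' purchases of foreign equities 1247.4, sale of domestic government bonds to non-residents 1394.7, increase in resident deposits held at foreign banks 281.0, purchases of foreign government bonds by domestic residents 663.2; secondary income: contributions paid to international organisations 167.6; primary income: compensation paid to foreign seasonal workers 149.7, dividends received from foreign subsidiaries of resident firms 424.2, profits repatriated by foreign-owned firms operating domestically 628.2; capital account: sale of embassy land to a foreign government 62.5.)

-4471.7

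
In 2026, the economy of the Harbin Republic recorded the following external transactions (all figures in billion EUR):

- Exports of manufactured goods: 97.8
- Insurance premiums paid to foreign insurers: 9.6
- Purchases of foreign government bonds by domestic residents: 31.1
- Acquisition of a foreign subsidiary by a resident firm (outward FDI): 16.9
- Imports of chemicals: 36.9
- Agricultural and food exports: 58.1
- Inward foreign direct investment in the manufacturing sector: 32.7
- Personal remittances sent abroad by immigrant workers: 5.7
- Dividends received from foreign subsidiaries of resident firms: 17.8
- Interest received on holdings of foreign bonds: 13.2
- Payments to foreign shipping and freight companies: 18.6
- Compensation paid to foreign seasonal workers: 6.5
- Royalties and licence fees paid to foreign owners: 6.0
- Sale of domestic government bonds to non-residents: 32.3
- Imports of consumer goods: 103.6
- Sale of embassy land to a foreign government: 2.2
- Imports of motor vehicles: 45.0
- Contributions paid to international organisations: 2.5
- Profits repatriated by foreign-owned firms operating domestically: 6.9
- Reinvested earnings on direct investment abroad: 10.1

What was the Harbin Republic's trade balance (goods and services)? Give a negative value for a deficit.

Goods: -45.0 + 58.1 + 97.8 - 36.9 - 103.6 = -29.6
Services: -6.0 - 18.6 - 9.6 = -34.2
Trade balance = -29.6 + (-34.2) = -63.8
(Excluded from the trade balance — financial account: purchases of foreign government bonds by domestic residents 31.1, acquisition of a foreign subsidiary by a resident firm (outward FDI) 16.9, inward foreign direct investment in the manufacturing sector 32.7, sale of domestic government bonds to non-residents 32.3; secondary income: personal remittances sent abroad by immigrant workers 5.7, contributions paid to international organisations 2.5; primary income: dividends received from foreign subsidiaries of resident firms 17.8, interest received on holdings of foreign bonds 13.2, compensation paid to foreign seasonal workers 6.5, profits repatriated by foreign-owned firms operating domestically 6.9, reinvested earnings on direct investment abroad 10.1; capital account: sale of embassy land to a foreign government 2.2.)

-63.8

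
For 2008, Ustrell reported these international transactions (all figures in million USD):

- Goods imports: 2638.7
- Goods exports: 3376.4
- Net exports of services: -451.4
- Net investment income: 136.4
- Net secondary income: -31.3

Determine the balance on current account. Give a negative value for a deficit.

Goods balance = 3376.4 - 2638.7 = 737.7
Services balance = -451.4
Trade balance (goods + services) = 737.7 + (-451.4) = 286.3
Net primary income = 136.4
Net secondary income = -31.3
Current account = 286.3 + 136.4 + (-31.3) = 391.4

391.4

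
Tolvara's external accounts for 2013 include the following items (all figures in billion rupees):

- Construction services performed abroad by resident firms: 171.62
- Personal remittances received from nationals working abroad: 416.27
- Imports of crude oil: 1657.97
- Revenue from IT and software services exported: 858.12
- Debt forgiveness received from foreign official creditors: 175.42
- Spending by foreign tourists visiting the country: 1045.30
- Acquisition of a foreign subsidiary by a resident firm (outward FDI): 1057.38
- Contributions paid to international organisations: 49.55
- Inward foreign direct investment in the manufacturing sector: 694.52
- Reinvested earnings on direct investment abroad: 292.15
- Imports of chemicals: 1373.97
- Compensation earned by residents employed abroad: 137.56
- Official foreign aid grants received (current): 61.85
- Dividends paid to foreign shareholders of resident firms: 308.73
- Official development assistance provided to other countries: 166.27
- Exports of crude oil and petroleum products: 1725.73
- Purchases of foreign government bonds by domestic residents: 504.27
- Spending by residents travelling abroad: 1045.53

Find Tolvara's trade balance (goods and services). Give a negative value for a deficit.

-276.70

Goods: -1373.97 + 1725.73 - 1657.97 = -1306.21
Services: 858.12 + 1045.30 + 171.62 - 1045.53 = 1029.51
Trade balance = -1306.21 + 1029.51 = -276.70
(Excluded from the trade balance — secondary income: personal remittances received from nationals working abroad 416.27, contributions paid to international organisations 49.55, official foreign aid grants received (current) 61.85, official development assistance provided to other countries 166.27; capital account: debt forgiveness received from foreign official creditors 175.42; financial account: acquisition of a foreign subsidiary by a resident firm (outward FDI) 1057.38, inward foreign direct investment in the manufacturing sector 694.52, purchases of foreign government bonds by domestic residents 504.27; primary income: reinvested earnings on direct investment abroad 292.15, compensation earned by residents employed abroad 137.56, dividends paid to foreign shareholders of resident firms 308.73.)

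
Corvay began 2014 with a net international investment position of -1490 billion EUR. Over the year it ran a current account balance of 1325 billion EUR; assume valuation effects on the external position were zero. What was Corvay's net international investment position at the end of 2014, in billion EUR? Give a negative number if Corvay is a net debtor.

With no valuation effects, change in NIIP = current account = 1325
End-of-year NIIP = -1490 + 1325 = -165

-165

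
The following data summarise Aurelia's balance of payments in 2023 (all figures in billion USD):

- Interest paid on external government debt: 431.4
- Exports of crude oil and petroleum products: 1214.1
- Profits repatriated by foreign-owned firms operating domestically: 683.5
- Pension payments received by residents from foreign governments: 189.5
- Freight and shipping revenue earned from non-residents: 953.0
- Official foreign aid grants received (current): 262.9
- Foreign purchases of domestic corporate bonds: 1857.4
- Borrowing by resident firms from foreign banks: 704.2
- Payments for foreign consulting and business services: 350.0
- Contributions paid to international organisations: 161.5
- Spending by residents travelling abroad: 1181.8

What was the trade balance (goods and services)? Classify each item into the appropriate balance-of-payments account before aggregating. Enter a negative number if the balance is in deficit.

635.3

Goods: 1214.1
Services: 953.0 - 350.0 - 1181.8 = -578.8
Trade balance = 1214.1 + (-578.8) = 635.3
(Excluded from the trade balance — primary income: interest paid on external government debt 431.4, profits repatriated by foreign-owned firms operating domestically 683.5; secondary income: pension payments received by residents from foreign governments 189.5, official foreign aid grants received (current) 262.9, contributions paid to international organisations 161.5; financial account: foreign purchases of domestic corporate bonds 1857.4, borrowing by resident firms from foreign banks 704.2.)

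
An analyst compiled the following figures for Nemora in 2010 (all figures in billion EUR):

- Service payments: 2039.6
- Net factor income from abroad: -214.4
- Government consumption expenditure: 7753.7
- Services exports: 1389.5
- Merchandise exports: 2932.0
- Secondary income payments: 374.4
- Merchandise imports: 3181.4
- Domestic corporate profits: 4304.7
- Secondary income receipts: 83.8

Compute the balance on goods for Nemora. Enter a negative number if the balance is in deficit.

Goods balance = 2932.0 - 3181.4 = -249.4

-249.4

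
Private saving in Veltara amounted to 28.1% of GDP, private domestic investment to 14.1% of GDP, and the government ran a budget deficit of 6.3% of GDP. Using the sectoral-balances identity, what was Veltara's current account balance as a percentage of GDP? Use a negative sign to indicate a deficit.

7.7

By the sectoral-balances identity, CA = (S_private - I) + (T - G).
Private balance = 28.1 - 14.1 = 14.0
Government balance (T - G) = -6.3
CA = 14.0 + (-6.3) = 7.7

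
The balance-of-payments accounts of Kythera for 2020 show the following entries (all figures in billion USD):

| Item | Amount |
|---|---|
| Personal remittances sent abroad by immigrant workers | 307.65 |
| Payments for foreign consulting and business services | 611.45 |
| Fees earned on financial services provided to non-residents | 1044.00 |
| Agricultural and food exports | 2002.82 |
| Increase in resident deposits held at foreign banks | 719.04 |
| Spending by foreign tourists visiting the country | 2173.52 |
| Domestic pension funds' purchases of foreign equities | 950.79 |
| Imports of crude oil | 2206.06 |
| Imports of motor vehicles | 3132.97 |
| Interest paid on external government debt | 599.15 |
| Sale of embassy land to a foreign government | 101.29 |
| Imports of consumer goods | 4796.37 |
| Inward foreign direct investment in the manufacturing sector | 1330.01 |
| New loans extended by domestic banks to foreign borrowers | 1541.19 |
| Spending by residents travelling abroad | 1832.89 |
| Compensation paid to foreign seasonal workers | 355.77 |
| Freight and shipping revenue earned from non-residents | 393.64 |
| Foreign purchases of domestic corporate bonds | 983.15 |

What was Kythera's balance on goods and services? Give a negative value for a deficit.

-6965.76

Goods: -2206.06 - 4796.37 - 3132.97 + 2002.82 = -8132.58
Services: -611.45 - 1832.89 + 1044.00 + 2173.52 + 393.64 = 1166.82
Trade balance = -8132.58 + 1166.82 = -6965.76
(Excluded from the trade balance — secondary income: personal remittances sent abroad by immigrant workers 307.65; financial account: increase in resident deposits held at foreign banks 719.04, domestic pension funds' purchases of foreign equities 950.79, inward foreign direct investment in the manufacturing sector 1330.01, new loans extended by domestic banks to foreign borrowers 1541.19, foreign purchases of domestic corporate bonds 983.15; primary income: interest paid on external government debt 599.15, compensation paid to foreign seasonal workers 355.77; capital account: sale of embassy land to a foreign government 101.29.)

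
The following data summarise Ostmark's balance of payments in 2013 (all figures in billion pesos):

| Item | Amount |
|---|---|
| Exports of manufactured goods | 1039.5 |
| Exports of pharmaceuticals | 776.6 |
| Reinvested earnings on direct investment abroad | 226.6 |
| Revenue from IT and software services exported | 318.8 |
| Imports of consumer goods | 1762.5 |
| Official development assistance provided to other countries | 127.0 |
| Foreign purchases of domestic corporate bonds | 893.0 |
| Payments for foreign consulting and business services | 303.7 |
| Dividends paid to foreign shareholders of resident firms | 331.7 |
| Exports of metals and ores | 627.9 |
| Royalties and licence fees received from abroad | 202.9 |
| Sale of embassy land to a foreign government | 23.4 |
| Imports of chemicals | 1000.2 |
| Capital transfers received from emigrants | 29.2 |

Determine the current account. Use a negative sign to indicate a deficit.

Goods: 776.6 + 627.9 + 1039.5 - 1762.5 - 1000.2 = -318.7
Services: 318.8 + 202.9 - 303.7 = 218.0
Primary income: 226.6 - 331.7 = -105.1
Secondary income: -127.0
Current account = (-318.7) + 218.0 + (-105.1) + (-127.0) = -332.8
(Excluded from the current account — financial account: foreign purchases of domestic corporate bonds 893.0; capital account: sale of embassy land to a foreign government 23.4, capital transfers received from emigrants 29.2.)

-332.8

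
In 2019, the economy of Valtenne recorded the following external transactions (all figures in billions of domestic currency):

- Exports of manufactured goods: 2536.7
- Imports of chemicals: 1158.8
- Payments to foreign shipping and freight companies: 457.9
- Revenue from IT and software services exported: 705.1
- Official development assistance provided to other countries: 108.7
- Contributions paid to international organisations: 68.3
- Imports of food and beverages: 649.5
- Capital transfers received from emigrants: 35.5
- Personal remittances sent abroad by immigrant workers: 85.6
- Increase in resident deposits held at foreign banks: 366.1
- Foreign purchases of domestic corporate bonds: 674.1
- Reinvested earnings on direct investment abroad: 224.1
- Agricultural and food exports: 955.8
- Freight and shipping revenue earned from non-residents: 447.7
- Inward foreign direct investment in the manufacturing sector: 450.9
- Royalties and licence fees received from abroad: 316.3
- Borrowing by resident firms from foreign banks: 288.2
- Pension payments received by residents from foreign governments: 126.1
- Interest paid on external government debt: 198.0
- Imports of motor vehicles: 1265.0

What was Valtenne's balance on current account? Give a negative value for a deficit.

Goods: 955.8 - 1158.8 - 649.5 + 2536.7 - 1265.0 = 419.2
Services: 447.7 + 316.3 + 705.1 - 457.9 = 1011.2
Primary income: 224.1 - 198.0 = 26.1
Secondary income: -85.6 + 126.1 - 108.7 - 68.3 = -136.5
Current account = 419.2 + 1011.2 + 26.1 + (-136.5) = 1320.0
(Excluded from the current account — capital account: capital transfers received from emigrants 35.5; financial account: increase in resident deposits held at foreign banks 366.1, foreign purchases of domestic corporate bonds 674.1, inward foreign direct investment in the manufacturing sector 450.9, borrowing by resident firms from foreign banks 288.2.)

1320.0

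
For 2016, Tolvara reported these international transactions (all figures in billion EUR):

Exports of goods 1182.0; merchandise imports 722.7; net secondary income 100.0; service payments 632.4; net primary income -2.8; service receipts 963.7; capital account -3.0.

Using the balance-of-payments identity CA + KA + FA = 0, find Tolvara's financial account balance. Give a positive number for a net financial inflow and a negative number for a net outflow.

-884.8

Goods balance = 1182.0 - 722.7 = 459.3
Services balance = 963.7 - 632.4 = 331.3
Trade balance (goods + services) = 459.3 + 331.3 = 790.6
Net primary income = -2.8
Net secondary income = 100.0
Current account = 790.6 + (-2.8) + 100.0 = 887.8
Financial account = -(887.8 + (-3.0)) = -884.8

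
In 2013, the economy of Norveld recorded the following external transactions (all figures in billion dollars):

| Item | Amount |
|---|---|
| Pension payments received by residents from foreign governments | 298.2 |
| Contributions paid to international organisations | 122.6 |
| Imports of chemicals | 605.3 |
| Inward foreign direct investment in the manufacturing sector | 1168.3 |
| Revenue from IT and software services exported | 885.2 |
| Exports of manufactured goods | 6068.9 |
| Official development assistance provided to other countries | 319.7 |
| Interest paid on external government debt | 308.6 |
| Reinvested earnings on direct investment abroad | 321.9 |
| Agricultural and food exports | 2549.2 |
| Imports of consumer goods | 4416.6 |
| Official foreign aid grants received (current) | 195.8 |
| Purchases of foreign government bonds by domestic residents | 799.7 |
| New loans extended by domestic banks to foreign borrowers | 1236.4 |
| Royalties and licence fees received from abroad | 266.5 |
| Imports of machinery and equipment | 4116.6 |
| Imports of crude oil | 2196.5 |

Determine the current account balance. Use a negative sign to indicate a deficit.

Goods: 6068.9 + 2549.2 - 605.3 - 4416.6 - 4116.6 - 2196.5 = -2716.9
Services: 885.2 + 266.5 = 1151.7
Primary income: -308.6 + 321.9 = 13.3
Secondary income: -319.7 + 298.2 - 122.6 + 195.8 = 51.7
Current account = (-2716.9) + 1151.7 + 13.3 + 51.7 = -1500.2
(Excluded from the current account — financial account: inward foreign direct investment in the manufacturing sector 1168.3, purchases of foreign government bonds by domestic residents 799.7, new loans extended by domestic banks to foreign borrowers 1236.4.)

-1500.2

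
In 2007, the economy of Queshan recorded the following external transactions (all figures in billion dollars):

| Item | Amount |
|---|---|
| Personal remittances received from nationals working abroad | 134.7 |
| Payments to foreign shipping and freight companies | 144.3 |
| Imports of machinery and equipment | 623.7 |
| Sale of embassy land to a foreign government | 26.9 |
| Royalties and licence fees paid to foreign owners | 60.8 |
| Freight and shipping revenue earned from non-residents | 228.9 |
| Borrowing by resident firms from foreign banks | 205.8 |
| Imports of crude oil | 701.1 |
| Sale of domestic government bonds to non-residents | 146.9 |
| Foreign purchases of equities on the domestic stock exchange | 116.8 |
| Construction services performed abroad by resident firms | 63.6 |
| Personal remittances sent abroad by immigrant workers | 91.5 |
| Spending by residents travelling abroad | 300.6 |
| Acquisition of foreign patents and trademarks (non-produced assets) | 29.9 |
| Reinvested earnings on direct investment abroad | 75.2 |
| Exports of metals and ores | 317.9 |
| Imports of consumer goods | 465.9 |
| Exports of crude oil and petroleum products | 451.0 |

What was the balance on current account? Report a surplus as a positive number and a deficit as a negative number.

-1116.6

Goods: 451.0 - 465.9 - 623.7 - 701.1 + 317.9 = -1021.8
Services: -144.3 + 228.9 - 60.8 - 300.6 + 63.6 = -213.2
Primary income: 75.2
Secondary income: 134.7 - 91.5 = 43.2
Current account = (-1021.8) + (-213.2) + 75.2 + 43.2 = -1116.6
(Excluded from the current account — capital account: sale of embassy land to a foreign government 26.9, acquisition of foreign patents and trademarks (non-produced assets) 29.9; financial account: borrowing by resident firms from foreign banks 205.8, sale of domestic government bonds to non-residents 146.9, foreign purchases of equities on the domestic stock exchange 116.8.)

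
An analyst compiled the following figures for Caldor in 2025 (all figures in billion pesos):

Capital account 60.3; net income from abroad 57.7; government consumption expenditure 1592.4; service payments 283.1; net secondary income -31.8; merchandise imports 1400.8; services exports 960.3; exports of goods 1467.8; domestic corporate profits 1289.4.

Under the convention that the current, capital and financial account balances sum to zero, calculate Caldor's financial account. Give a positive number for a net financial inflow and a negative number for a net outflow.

Goods balance = 1467.8 - 1400.8 = 67.0
Services balance = 960.3 - 283.1 = 677.2
Trade balance (goods + services) = 67.0 + 677.2 = 744.2
Net primary income = 57.7
Net secondary income = -31.8
Current account = 744.2 + 57.7 + (-31.8) = 770.1
Financial account = -(770.1 + 60.3) = -830.4

-830.4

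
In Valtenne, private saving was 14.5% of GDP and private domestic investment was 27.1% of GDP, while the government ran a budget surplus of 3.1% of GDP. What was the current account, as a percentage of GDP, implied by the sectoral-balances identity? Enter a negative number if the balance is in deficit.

By the sectoral-balances identity, CA = (S_private - I) + (T - G).
Private balance = 14.5 - 27.1 = -12.6
Government balance (T - G) = 3.1
CA = -12.6 + 3.1 = -9.5

-9.5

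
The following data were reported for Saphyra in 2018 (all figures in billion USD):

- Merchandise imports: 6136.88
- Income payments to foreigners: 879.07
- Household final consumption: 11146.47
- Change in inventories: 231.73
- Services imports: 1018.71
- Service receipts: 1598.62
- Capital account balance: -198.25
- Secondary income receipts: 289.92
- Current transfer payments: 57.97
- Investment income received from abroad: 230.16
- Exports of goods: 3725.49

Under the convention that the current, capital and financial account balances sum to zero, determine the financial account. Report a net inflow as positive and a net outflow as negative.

2446.69

Goods balance = 3725.49 - 6136.88 = -2411.39
Services balance = 1598.62 - 1018.71 = 579.91
Trade balance (goods + services) = -2411.39 + 579.91 = -1831.48
Net primary income = 230.16 - 879.07 = -648.91
Net secondary income = 289.92 - 57.97 = 231.95
Current account = -1831.48 + (-648.91) + 231.95 = -2248.44
Financial account = -(-2248.44 + (-198.25)) = 2446.69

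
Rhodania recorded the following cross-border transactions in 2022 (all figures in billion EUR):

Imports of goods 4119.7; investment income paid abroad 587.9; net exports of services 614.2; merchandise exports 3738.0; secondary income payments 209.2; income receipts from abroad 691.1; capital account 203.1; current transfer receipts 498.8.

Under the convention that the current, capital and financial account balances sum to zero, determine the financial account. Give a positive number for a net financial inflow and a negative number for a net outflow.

Goods balance = 3738.0 - 4119.7 = -381.7
Services balance = 614.2
Trade balance (goods + services) = -381.7 + 614.2 = 232.5
Net primary income = 691.1 - 587.9 = 103.2
Net secondary income = 498.8 - 209.2 = 289.6
Current account = 232.5 + 103.2 + 289.6 = 625.3
Financial account = -(625.3 + 203.1) = -828.4

-828.4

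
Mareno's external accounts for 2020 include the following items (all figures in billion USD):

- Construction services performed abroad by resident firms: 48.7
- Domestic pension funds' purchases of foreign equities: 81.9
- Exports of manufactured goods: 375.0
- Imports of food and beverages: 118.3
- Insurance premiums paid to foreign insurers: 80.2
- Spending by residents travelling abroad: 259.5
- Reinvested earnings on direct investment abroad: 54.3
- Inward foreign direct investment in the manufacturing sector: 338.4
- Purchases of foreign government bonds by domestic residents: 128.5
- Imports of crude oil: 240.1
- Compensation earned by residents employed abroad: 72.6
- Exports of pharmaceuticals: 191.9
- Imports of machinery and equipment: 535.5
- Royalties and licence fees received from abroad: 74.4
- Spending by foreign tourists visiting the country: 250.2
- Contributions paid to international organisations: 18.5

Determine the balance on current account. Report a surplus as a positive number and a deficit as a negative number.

-185.0

Goods: 191.9 - 118.3 + 375.0 - 240.1 - 535.5 = -327.0
Services: -259.5 - 80.2 + 48.7 + 250.2 + 74.4 = 33.6
Primary income: 72.6 + 54.3 = 126.9
Secondary income: -18.5
Current account = (-327.0) + 33.6 + 126.9 + (-18.5) = -185.0
(Excluded from the current account — financial account: domestic pension funds' purchases of foreign equities 81.9, inward foreign direct investment in the manufacturing sector 338.4, purchases of foreign government bonds by domestic residents 128.5.)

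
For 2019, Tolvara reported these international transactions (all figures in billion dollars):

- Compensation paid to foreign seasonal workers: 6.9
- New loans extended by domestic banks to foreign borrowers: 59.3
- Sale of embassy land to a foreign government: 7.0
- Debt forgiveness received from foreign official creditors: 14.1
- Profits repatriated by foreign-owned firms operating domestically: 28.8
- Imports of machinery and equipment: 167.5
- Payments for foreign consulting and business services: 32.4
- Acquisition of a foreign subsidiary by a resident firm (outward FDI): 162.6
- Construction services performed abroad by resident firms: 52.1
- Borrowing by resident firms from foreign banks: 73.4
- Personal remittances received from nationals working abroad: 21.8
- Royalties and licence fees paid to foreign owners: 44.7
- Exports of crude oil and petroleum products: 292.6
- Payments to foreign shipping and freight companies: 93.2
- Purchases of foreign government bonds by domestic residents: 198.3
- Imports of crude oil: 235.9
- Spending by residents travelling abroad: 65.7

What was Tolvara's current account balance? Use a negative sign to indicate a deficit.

-308.6

Goods: -167.5 + 292.6 - 235.9 = -110.8
Services: -44.7 + 52.1 - 93.2 - 65.7 - 32.4 = -183.9
Primary income: -28.8 - 6.9 = -35.7
Secondary income: 21.8
Current account = (-110.8) + (-183.9) + (-35.7) + 21.8 = -308.6
(Excluded from the current account — financial account: new loans extended by domestic banks to foreign borrowers 59.3, acquisition of a foreign subsidiary by a resident firm (outward FDI) 162.6, borrowing by resident firms from foreign banks 73.4, purchases of foreign government bonds by domestic residents 198.3; capital account: sale of embassy land to a foreign government 7.0, debt forgiveness received from foreign official creditors 14.1.)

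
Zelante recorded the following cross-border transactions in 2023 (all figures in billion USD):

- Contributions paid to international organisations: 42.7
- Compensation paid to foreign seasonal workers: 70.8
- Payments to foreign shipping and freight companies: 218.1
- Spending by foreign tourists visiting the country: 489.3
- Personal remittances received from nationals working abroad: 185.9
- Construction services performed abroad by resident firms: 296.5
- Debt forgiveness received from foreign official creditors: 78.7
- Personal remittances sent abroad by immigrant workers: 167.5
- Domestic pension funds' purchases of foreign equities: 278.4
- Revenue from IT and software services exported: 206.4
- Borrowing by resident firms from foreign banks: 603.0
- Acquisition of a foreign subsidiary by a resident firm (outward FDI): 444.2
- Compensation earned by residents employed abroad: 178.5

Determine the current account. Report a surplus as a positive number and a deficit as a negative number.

Services: 489.3 + 296.5 + 206.4 - 218.1 = 774.1
Primary income: 178.5 - 70.8 = 107.7
Secondary income: 185.9 - 167.5 - 42.7 = -24.3
Current account = 774.1 + 107.7 + (-24.3) = 857.5
(Excluded from the current account — capital account: debt forgiveness received from foreign official creditors 78.7; financial account: domestic pension funds' purchases of foreign equities 278.4, borrowing by resident firms from foreign banks 603.0, acquisition of a foreign subsidiary by a resident firm (outward FDI) 444.2.)

857.5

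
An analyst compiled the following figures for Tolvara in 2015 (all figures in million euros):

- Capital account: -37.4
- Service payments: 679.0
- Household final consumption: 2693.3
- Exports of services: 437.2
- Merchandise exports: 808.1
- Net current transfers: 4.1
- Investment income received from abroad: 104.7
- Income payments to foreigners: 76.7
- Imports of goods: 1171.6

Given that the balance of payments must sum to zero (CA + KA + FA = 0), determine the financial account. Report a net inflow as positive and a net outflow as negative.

610.6

Goods balance = 808.1 - 1171.6 = -363.5
Services balance = 437.2 - 679.0 = -241.8
Trade balance (goods + services) = -363.5 + (-241.8) = -605.3
Net primary income = 104.7 - 76.7 = 28.0
Net secondary income = 4.1
Current account = -605.3 + 28.0 + 4.1 = -573.2
Financial account = -(-573.2 + (-37.4)) = 610.6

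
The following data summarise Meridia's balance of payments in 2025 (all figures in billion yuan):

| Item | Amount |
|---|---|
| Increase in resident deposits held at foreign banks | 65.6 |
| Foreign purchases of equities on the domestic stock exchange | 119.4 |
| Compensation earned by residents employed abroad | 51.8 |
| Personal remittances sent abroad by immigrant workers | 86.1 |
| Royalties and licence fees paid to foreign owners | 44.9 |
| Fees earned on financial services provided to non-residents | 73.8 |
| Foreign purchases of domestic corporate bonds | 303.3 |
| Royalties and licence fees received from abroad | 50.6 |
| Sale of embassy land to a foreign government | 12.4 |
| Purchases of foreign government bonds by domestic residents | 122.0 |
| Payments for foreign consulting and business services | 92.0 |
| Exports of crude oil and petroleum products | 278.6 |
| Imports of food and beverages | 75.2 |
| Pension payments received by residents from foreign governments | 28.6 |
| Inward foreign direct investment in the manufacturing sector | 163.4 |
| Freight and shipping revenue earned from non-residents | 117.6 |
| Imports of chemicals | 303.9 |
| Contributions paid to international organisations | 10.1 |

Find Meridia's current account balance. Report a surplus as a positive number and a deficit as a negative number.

-11.2

Goods: 278.6 - 303.9 - 75.2 = -100.5
Services: -44.9 + 117.6 + 50.6 - 92.0 + 73.8 = 105.1
Primary income: 51.8
Secondary income: -10.1 - 86.1 + 28.6 = -67.6
Current account = (-100.5) + 105.1 + 51.8 + (-67.6) = -11.2
(Excluded from the current account — financial account: increase in resident deposits held at foreign banks 65.6, foreign purchases of equities on the domestic stock exchange 119.4, foreign purchases of domestic corporate bonds 303.3, purchases of foreign government bonds by domestic residents 122.0, inward foreign direct investment in the manufacturing sector 163.4; capital account: sale of embassy land to a foreign government 12.4.)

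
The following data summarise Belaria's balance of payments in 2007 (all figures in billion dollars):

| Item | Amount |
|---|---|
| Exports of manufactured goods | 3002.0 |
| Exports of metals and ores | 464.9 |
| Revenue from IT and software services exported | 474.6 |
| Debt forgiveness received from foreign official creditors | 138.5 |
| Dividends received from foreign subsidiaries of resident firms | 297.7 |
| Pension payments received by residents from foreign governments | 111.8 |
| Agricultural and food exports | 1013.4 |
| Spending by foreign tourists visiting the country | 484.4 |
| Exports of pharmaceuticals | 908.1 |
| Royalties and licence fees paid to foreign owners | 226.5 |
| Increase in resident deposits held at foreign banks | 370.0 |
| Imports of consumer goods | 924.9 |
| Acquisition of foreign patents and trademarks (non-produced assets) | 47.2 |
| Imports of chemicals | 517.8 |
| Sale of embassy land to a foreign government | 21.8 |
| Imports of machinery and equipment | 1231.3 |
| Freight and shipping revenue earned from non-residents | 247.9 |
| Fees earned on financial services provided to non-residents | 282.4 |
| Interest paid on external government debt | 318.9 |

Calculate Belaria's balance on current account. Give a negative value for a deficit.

Goods: 464.9 + 1013.4 - 924.9 - 517.8 + 3002.0 + 908.1 - 1231.3 = 2714.4
Services: 247.9 - 226.5 + 484.4 + 282.4 + 474.6 = 1262.8
Primary income: 297.7 - 318.9 = -21.2
Secondary income: 111.8
Current account = 2714.4 + 1262.8 + (-21.2) + 111.8 = 4067.8
(Excluded from the current account — capital account: debt forgiveness received from foreign official creditors 138.5, acquisition of foreign patents and trademarks (non-produced assets) 47.2, sale of embassy land to a foreign government 21.8; financial account: increase in resident deposits held at foreign banks 370.0.)

4067.8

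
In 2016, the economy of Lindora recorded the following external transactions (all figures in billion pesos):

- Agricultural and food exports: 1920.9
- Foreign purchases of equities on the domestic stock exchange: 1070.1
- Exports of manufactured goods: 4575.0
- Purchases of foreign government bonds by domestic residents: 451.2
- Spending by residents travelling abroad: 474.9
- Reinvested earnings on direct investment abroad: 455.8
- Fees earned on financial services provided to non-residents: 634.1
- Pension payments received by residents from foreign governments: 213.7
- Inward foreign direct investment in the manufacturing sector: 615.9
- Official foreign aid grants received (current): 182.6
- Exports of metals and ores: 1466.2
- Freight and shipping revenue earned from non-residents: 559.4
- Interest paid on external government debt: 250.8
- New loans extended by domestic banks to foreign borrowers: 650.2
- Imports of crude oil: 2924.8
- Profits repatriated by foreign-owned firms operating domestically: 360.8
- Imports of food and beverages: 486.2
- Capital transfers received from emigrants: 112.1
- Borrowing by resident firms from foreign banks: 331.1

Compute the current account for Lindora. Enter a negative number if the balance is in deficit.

Goods: -2924.8 - 486.2 + 1466.2 + 4575.0 + 1920.9 = 4551.1
Services: 559.4 - 474.9 + 634.1 = 718.6
Primary income: -360.8 + 455.8 - 250.8 = -155.8
Secondary income: 182.6 + 213.7 = 396.3
Current account = 4551.1 + 718.6 + (-155.8) + 396.3 = 5510.2
(Excluded from the current account — financial account: foreign purchases of equities on the domestic stock exchange 1070.1, purchases of foreign government bonds by domestic residents 451.2, inward foreign direct investment in the manufacturing sector 615.9, new loans extended by domestic banks to foreign borrowers 650.2, borrowing by resident firms from foreign banks 331.1; capital account: capital transfers received from emigrants 112.1.)

5510.2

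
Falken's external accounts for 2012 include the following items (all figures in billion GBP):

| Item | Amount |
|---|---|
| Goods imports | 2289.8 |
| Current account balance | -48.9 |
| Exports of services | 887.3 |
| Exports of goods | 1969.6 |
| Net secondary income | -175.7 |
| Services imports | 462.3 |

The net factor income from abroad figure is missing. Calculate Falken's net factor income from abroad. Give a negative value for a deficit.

Current account = goods balance + services balance + net primary income + net secondary income
Sum of the known components = -70.9
Net factor income from abroad = CA - (known components) = -48.9 - (-70.9) = 22.0

22.0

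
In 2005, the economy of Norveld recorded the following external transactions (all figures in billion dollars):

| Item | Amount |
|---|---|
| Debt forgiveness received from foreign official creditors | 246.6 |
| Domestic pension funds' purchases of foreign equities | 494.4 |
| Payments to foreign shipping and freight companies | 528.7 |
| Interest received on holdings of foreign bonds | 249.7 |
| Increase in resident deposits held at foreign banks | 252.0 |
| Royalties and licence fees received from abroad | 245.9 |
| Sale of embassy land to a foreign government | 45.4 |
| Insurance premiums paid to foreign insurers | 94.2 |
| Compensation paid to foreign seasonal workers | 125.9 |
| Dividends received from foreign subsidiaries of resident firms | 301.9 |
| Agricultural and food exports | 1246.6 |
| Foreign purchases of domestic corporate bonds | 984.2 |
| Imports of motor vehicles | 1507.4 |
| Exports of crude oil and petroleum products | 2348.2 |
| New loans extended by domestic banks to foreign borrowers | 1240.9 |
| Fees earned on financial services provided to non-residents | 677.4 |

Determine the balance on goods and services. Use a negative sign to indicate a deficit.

Goods: 2348.2 - 1507.4 + 1246.6 = 2087.4
Services: 245.9 + 677.4 - 94.2 - 528.7 = 300.4
Trade balance = 2087.4 + 300.4 = 2387.8
(Excluded from the trade balance — capital account: debt forgiveness received from foreign official creditors 246.6, sale of embassy land to a foreign government 45.4; financial account: domestic pension funds' purchases of foreign equities 494.4, increase in resident deposits held at foreign banks 252.0, foreign purchases of domestic corporate bonds 984.2, new loans extended by domestic banks to foreign borrowers 1240.9; primary income: interest received on holdings of foreign bonds 249.7, compensation paid to foreign seasonal workers 125.9, dividends received from foreign subsidiaries of resident firms 301.9.)

2387.8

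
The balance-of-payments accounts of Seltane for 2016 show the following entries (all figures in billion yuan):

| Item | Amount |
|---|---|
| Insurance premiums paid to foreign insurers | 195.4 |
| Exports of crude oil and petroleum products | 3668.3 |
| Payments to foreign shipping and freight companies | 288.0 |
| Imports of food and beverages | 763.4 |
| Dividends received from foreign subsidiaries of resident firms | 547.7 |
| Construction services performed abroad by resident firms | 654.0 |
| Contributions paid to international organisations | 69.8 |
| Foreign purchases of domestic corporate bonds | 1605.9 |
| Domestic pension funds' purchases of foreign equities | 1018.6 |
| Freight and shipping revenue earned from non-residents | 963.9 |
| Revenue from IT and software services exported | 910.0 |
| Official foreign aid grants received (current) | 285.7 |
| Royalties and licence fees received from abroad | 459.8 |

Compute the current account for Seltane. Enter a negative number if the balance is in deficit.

Goods: -763.4 + 3668.3 = 2904.9
Services: -288.0 + 654.0 + 459.8 + 910.0 - 195.4 + 963.9 = 2504.3
Primary income: 547.7
Secondary income: 285.7 - 69.8 = 215.9
Current account = 2904.9 + 2504.3 + 547.7 + 215.9 = 6172.8
(Excluded from the current account — financial account: foreign purchases of domestic corporate bonds 1605.9, domestic pension funds' purchases of foreign equities 1018.6.)

6172.8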